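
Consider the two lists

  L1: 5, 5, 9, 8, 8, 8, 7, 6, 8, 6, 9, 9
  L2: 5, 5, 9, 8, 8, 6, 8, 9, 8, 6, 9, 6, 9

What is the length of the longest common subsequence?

Pick 5 [1,1], 5 [2,2], 9 [3,3], 8 [4,4], 8 [5,5], 8 [6,7], 8 [9,9], 6 [10,10], 9 [11,11], 9 [12,13]; all 10 values appear in both, in order. The LCS DP gives dp[12][13] = 10, so this is optimal.

10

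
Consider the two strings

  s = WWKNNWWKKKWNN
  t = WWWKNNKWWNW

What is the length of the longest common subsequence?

8

Pick W [1,2], W [2,3], K [3,4], N [4,5], N [5,6], W [6,8], W [7,9], W [11,11]; all 8 characters appear in both, in order. Since dp[13][11] = 8, nothing longer is possible.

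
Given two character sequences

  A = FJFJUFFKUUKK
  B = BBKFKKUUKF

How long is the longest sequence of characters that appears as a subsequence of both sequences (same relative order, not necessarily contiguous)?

Pick F at A[1]=B[4], K at A[8]=B[6], U at A[9]=B[7], U at A[10]=B[8], K at A[11]=B[9]; all 5 characters appear in both, in order. dp[12][10] = 5 confirms this is the maximum.

5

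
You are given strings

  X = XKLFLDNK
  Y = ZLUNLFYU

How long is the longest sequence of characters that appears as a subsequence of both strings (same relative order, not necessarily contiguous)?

2

Pick L (X #3, Y #5); then F (X #4, Y #6); all 2 characters appear in both, in order. The LCS DP gives dp[8][8] = 2, so this is optimal.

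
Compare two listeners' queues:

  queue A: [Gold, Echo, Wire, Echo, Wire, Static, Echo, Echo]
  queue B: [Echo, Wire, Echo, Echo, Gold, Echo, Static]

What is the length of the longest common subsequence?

5

One common subsequence of length 5: Echo at queue A[2]=queue B[1], Wire at queue A[3]=queue B[2], Echo at queue A[4]=queue B[3], Echo at queue A[7]=queue B[4], Echo at queue A[8]=queue B[6]. Since dp[8][7] = 5, nothing longer is possible.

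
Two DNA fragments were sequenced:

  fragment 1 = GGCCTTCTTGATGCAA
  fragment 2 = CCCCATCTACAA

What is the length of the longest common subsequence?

9

Taking C [3,3], C [4,4], T [6,6], C [7,7], T [9,8], A [11,9], C [14,10], A [15,11], A [16,12] gives a common subsequence of length 9. dp[16][12] = 9 confirms this is the maximum.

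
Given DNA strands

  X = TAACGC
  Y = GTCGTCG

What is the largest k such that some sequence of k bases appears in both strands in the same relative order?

Let dp[i][j] be the LCS length of the first i bases of X and the first j bases of Y. dp[i][j] = dp[i-1][j-1]+1 when the i-th and j-th bases match, else max(dp[i-1][j], dp[i][j-1]).
    ·  G  T  C  G  T  C  G
 ·  0  0  0  0  0  0  0  0
 T  0  0  1  1  1  1  1  1
 A  0  0  1  1  1  1  1  1
 A  0  0  1  1  1  1  1  1
 C  0  0  1  2  2  2  2  2
 G  0  1  1  2  3  3  3  3
 C  0  1  1  2  3  3  4  4
dp[6][7] = 4. One LCS (by backtracking along matches): TCGC.

4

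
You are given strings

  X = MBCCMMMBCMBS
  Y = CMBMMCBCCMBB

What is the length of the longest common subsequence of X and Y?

Pick M (X #1, Y #2) → B (X #2, Y #3) → M (X #5, Y #4) → M (X #6, Y #5) → B (X #8, Y #7) → C (X #9, Y #9) → M (X #10, Y #10) → B (X #11, Y #12); all 8 characters appear in both, in order. The LCS DP gives dp[12][12] = 8, so this is optimal.

8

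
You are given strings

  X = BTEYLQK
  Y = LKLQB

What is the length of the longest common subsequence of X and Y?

Pick L (X #5, Y #3), then Q (X #6, Y #4); all 2 characters appear in both, in order. Since dp[7][5] = 2, nothing longer is possible.

2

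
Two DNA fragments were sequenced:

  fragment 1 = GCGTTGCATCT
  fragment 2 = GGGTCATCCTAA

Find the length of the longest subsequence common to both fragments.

8

One common subsequence of length 8: G [1,2], then G [3,3], then T [5,4], then C [7,5], then A [8,6], then T [9,7], then C [10,9], then T [11,10]. Since dp[11][12] = 8, nothing longer is possible.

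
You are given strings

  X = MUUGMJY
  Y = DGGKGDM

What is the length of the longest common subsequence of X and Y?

One common subsequence of length 2: G [4,5], then M [5,7]. Since dp[7][7] = 2, nothing longer is possible.

2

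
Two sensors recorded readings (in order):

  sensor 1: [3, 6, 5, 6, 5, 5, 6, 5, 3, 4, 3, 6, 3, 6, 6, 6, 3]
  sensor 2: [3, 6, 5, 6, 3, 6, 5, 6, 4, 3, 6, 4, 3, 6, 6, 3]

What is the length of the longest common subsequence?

Pick 3 at sensor 1[1]=sensor 2[1] → 6 at sensor 1[2]=sensor 2[2] → 5 at sensor 1[3]=sensor 2[3] → 6 at sensor 1[4]=sensor 2[6] → 5 at sensor 1[6]=sensor 2[7] → 6 at sensor 1[7]=sensor 2[8] → 4 at sensor 1[10]=sensor 2[9] → 3 at sensor 1[11]=sensor 2[10] → 6 at sensor 1[12]=sensor 2[11] → 3 at sensor 1[13]=sensor 2[13] → 6 at sensor 1[15]=sensor 2[14] → 6 at sensor 1[16]=sensor 2[15] → 3 at sensor 1[17]=sensor 2[16]; all 13 values appear in both, in order. The LCS DP gives dp[17][16] = 13, so this is optimal.

13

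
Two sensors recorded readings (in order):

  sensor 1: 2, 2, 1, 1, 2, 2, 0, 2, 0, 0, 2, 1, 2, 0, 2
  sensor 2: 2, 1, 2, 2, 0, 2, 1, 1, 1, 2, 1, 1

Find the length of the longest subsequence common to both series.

8

One common subsequence of length 8: 2 [2,1]; then 1 [4,2]; then 2 [5,3]; then 2 [6,4]; then 0 [7,5]; then 2 [8,6]; then 2 [11,10]; then 1 [12,12]. The LCS DP gives dp[15][12] = 8, so this is optimal.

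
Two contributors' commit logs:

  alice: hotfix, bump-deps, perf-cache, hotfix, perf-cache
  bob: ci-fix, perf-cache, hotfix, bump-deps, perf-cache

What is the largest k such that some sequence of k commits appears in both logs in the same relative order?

3

Match hotfix (alice #1, bob #3); then bump-deps (alice #2, bob #4); then perf-cache (alice #5, bob #5) — 3 commits in the same relative order in both. Since dp[5][5] = 3, nothing longer is possible.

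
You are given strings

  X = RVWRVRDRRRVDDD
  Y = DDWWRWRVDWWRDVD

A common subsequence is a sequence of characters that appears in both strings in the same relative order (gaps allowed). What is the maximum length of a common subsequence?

Taking R at X[1]=Y[5] → W at X[3]=Y[6] → R at X[4]=Y[7] → V at X[5]=Y[8] → R at X[6]=Y[12] → D at X[7]=Y[13] → V at X[11]=Y[14] → D at X[14]=Y[15] gives a common subsequence of length 8. Since dp[14][15] = 8, nothing longer is possible.

8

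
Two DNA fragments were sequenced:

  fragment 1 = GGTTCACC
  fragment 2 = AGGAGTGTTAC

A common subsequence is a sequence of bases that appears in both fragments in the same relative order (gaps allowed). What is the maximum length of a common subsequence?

6

Pick G [1,5], then G [2,7], then T [3,8], then T [4,9], then A [6,10], then C [8,11]; all 6 bases appear in both, in order. The LCS DP gives dp[8][11] = 6, so this is optimal.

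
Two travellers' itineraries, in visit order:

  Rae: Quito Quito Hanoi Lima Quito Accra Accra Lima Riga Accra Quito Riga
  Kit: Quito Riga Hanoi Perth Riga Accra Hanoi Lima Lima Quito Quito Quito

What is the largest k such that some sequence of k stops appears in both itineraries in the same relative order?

Pick Quito (Rae #1, Kit #1), Hanoi (Rae #3, Kit #7), Lima (Rae #4, Kit #9), Quito (Rae #5, Kit #11), Quito (Rae #11, Kit #12); all 5 stops appear in both, in order. The LCS DP gives dp[12][12] = 5, so this is optimal.

5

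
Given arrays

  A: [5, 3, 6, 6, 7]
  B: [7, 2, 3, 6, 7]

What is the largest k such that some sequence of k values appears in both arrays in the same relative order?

Pick 3 at A[2]=B[3]; then 6 at A[4]=B[4]; then 7 at A[5]=B[5]; all 3 values appear in both, in order. The LCS DP gives dp[5][5] = 3, so this is optimal.

3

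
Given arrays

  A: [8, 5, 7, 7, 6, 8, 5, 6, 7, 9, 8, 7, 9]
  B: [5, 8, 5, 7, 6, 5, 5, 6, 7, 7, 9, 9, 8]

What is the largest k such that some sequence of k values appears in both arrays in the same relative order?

Pick 8 (A #1, B #2) → 5 (A #2, B #3) → 7 (A #4, B #4) → 6 (A #5, B #5) → 5 (A #7, B #7) → 6 (A #8, B #8) → 7 (A #9, B #10) → 9 (A #10, B #12) → 8 (A #11, B #13); all 9 values appear in both, in order. Since dp[13][13] = 9, nothing longer is possible.

9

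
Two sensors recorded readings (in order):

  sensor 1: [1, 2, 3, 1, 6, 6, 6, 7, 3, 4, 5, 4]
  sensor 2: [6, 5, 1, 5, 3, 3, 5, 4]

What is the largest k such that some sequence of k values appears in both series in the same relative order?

5

Let dp[i][j] be the LCS length of the first i values of sensor 1 and the first j values of sensor 2. dp[i][j] = dp[i-1][j-1]+1 when the i-th and j-th values match, else max(dp[i-1][j], dp[i][j-1]).
    ·  6  5  1  5  3  3  5  4
 ·  0  0  0  0  0  0  0  0  0
 1  0  0  0  1  1  1  1  1  1
 2  0  0  0  1  1  1  1  1  1
 3  0  0  0  1  1  2  2  2  2
 1  0  0  0  1  1  2  2  2  2
 6  0  1  1  1  1  2  2  2  2
 6  0  1  1  1  1  2  2  2  2
 6  0  1  1  1  1  2  2  2  2
 7  0  1  1  1  1  2  2  2  2
 3  0  1  1  1  1  2  3  3  3
 4  0  1  1  1  1  2  3  3  4
 5  0  1  2  2  2  2  3  4  4
 4  0  1  2  2  2  2  3  4  5
dp[12][8] = 5. One LCS (by backtracking along matches): 1, 3, 3, 5, 4.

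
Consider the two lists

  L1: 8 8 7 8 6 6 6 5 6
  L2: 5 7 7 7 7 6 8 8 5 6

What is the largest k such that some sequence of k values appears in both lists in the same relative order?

Let dp[i][j] be the LCS length of the first i values of L1 and the first j values of L2. dp[i][j] = dp[i-1][j-1]+1 when the i-th and j-th values match, else max(dp[i-1][j], dp[i][j-1]).
    ·  5  7  7  7  7  6  8  8  5  6
 ·  0  0  0  0  0  0  0  0  0  0  0
 8  0  0  0  0  0  0  0  1  1  1  1
 8  0  0  0  0  0  0  0  1  2  2  2
 7  0  0  1  1  1  1  1  1  2  2  2
 8  0  0  1  1  1  1  1  2  2  2  2
 6  0  0  1  1  1  1  2  2  2  2  3
 6  0  0  1  1  1  1  2  2  2  2  3
 6  0  0  1  1  1  1  2  2  2  2  3
 5  0  1  1  1  1  1  2  2  2  3  3
 6  0  1  1  1  1  1  2  2  2  3  4
dp[9][10] = 4. One LCS (by backtracking along matches): 8, 8, 5, 6.

4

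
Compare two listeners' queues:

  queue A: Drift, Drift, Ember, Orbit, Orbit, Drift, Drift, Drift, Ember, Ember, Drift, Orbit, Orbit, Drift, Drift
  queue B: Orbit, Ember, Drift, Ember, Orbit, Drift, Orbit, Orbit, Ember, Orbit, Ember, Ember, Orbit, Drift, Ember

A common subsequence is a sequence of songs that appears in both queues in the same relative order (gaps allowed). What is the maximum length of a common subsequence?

8

Match Drift [1,3]; then Drift [2,6]; then Ember [3,9]; then Orbit [5,10]; then Ember [9,11]; then Ember [10,12]; then Orbit [13,13]; then Drift [14,14] — 8 songs in the same relative order in both. The LCS DP gives dp[15][15] = 8, so this is optimal.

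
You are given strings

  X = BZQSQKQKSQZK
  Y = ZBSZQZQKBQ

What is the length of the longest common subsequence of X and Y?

Let dp[i][j] be the LCS length of the first i characters of X and the first j characters of Y. dp[i][j] = dp[i-1][j-1]+1 when the i-th and j-th characters match, else max(dp[i-1][j], dp[i][j-1]).
    ·  Z  B  S  Z  Q  Z  Q  K  B  Q
 ·  0  0  0  0  0  0  0  0  0  0  0
 B  0  0  1  1  1  1  1  1  1  1  1
 Z  0  1  1  1  2  2  2  2  2  2  2
 Q  0  1  1  1  2  3  3  3  3  3  3
 S  0  1  1  2  2  3  3  3  3  3  3
 Q  0  1  1  2  2  3  3  4  4  4  4
 K  0  1  1  2  2  3  3  4  5  5  5
 Q  0  1  1  2  2  3  3  4  5  5  6
 K  0  1  1  2  2  3  3  4  5  5  6
 S  0  1  1  2  2  3  3  4  5  5  6
 Q  0  1  1  2  2  3  3  4  5  5  6
 Z  0  1  1  2  3  3  4  4  5  5  6
 K  0  1  1  2  3  3  4  4  5  5  6
dp[12][10] = 6. One LCS (by backtracking along matches): BZQQKQ.

6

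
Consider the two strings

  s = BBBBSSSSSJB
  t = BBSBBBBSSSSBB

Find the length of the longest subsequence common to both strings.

9

Let dp[i][j] be the LCS length of the first i characters of s and the first j characters of t. dp[i][j] = dp[i-1][j-1]+1 when the i-th and j-th characters match, else max(dp[i-1][j], dp[i][j-1]).
    ·  B  B  S  B  B  B  B  S  S  S  S  B  B
 ·  0  0  0  0  0  0  0  0  0  0  0  0  0  0
 B  0  1  1  1  1  1  1  1  1  1  1  1  1  1
 B  0  1  2  2  2  2  2  2  2  2  2  2  2  2
 B  0  1  2  2  3  3  3  3  3  3  3  3  3  3
 B  0  1  2  2  3  4  4  4  4  4  4  4  4  4
 S  0  1  2  3  3  4  4  4  5  5  5  5  5  5
 S  0  1  2  3  3  4  4  4  5  6  6  6  6  6
 S  0  1  2  3  3  4  4  4  5  6  7  7  7  7
 S  0  1  2  3  3  4  4  4  5  6  7  8  8  8
 S  0  1  2  3  3  4  4  4  5  6  7  8  8  8
 J  0  1  2  3  3  4  4  4  5  6  7  8  8  8
 B  0  1  2  3  4  4  5  5  5  6  7  8  9  9
dp[11][13] = 9. One LCS (by backtracking along matches): BBBBSSSSB.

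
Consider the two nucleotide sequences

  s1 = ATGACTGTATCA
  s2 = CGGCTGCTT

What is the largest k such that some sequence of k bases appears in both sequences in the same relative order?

6

One common subsequence of length 6: G (s1 #3, s2 #3), C (s1 #5, s2 #4), T (s1 #6, s2 #5), G (s1 #7, s2 #6), T (s1 #8, s2 #8), T (s1 #10, s2 #9). Since dp[12][9] = 6, nothing longer is possible.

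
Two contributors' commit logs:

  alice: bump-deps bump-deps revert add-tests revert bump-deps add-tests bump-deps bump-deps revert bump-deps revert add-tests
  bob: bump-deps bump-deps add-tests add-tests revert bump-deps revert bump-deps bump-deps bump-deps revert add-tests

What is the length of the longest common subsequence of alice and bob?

Taking bump-deps [1,1], then bump-deps [2,2], then add-tests [4,4], then revert [5,5], then bump-deps [6,6], then bump-deps [8,8], then bump-deps [9,9], then bump-deps [11,10], then revert [12,11], then add-tests [13,12] gives a common subsequence of length 10. Since dp[13][12] = 10, nothing longer is possible.

10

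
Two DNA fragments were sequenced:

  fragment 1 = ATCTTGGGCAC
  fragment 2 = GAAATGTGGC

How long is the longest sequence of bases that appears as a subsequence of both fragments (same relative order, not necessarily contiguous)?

One common subsequence of length 6: A at fragment 1[1]=fragment 2[4] → T at fragment 1[2]=fragment 2[5] → T at fragment 1[5]=fragment 2[7] → G at fragment 1[7]=fragment 2[8] → G at fragment 1[8]=fragment 2[9] → C at fragment 1[11]=fragment 2[10]. Since dp[11][10] = 6, nothing longer is possible.

6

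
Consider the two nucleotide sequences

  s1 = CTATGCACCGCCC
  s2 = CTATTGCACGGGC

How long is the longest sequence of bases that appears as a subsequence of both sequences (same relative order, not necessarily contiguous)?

One common subsequence of length 10: C [1,1], T [2,2], A [3,3], T [4,5], G [5,6], C [6,7], A [7,8], C [8,9], G [10,12], C [13,13], and the DP table's final entry dp[13][13] is also 10, so no common subsequence is longer.

10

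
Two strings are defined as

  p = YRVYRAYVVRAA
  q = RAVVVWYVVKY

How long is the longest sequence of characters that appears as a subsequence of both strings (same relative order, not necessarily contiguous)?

5

Pick R at p[2]=q[1], V at p[3]=q[5], Y at p[7]=q[7], V at p[8]=q[8], V at p[9]=q[9]; all 5 characters appear in both, in order. The LCS DP gives dp[12][11] = 5, so this is optimal.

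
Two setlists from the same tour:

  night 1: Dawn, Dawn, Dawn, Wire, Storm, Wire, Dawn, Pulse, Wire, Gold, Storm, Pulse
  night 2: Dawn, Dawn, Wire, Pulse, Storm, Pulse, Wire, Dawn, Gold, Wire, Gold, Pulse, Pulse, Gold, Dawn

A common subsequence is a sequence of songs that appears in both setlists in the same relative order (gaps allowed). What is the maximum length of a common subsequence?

9

One common subsequence of length 9: Dawn [2,1], then Dawn [3,2], then Wire [4,3], then Storm [5,5], then Wire [6,7], then Dawn [7,8], then Wire [9,10], then Gold [10,11], then Pulse [12,13], and the DP table's final entry dp[12][15] is also 9, so no common subsequence is longer.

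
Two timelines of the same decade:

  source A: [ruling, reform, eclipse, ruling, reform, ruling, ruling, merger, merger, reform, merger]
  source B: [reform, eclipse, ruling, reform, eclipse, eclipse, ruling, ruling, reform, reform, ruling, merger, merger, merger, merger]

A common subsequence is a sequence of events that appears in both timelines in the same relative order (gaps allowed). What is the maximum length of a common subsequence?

Pick ruling (source A #1, source B #3) → reform (source A #2, source B #4) → eclipse (source A #3, source B #6) → ruling (source A #4, source B #8) → reform (source A #5, source B #10) → ruling (source A #6, source B #11) → merger (source A #8, source B #13) → merger (source A #9, source B #14) → merger (source A #11, source B #15); all 9 events appear in both, in order, and the DP table's final entry dp[11][15] is also 9, so no common subsequence is longer.

9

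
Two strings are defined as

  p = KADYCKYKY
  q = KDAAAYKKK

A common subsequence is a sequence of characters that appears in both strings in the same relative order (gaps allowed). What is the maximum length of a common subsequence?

Pick K (p #1, q #1), then A (p #2, q #5), then Y (p #4, q #6), then K (p #6, q #8), then K (p #8, q #9); all 5 characters appear in both, in order. dp[9][9] = 5 confirms this is the maximum.

5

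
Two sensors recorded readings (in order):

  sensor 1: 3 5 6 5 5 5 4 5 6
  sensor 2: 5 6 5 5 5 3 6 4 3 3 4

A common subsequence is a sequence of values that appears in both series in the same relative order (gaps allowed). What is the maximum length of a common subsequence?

6

Match 5 at sensor 1[2]=sensor 2[1], 6 at sensor 1[3]=sensor 2[2], 5 at sensor 1[4]=sensor 2[3], 5 at sensor 1[5]=sensor 2[4], 5 at sensor 1[6]=sensor 2[5], 4 at sensor 1[7]=sensor 2[11] — 6 values in the same relative order in both. The LCS DP gives dp[9][11] = 6, so this is optimal.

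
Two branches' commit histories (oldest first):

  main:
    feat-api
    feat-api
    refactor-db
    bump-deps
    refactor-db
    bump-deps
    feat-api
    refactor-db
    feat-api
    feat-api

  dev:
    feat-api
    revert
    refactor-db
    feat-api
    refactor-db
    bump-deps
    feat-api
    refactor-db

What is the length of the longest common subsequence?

Taking feat-api at main[1]=dev[1], feat-api at main[2]=dev[4], refactor-db at main[5]=dev[5], bump-deps at main[6]=dev[6], feat-api at main[7]=dev[7], refactor-db at main[8]=dev[8] gives a common subsequence of length 6. dp[10][8] = 6 confirms this is the maximum.

6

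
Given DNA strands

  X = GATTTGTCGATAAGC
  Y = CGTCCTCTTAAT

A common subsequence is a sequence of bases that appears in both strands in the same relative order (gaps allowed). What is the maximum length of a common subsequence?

Taking G [1,2], then T [3,3], then T [4,6], then T [5,8], then T [7,9], then A [10,11], then T [11,12] gives a common subsequence of length 7, and the DP table's final entry dp[15][12] is also 7, so no common subsequence is longer.

7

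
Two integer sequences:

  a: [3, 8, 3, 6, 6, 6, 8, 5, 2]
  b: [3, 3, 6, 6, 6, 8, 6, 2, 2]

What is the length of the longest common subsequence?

One common subsequence of length 7: 3 at a[1]=b[1], then 3 at a[3]=b[2], then 6 at a[4]=b[3], then 6 at a[5]=b[4], then 6 at a[6]=b[5], then 8 at a[7]=b[6], then 2 at a[9]=b[9], and the DP table's final entry dp[9][9] is also 7, so no common subsequence is longer.

7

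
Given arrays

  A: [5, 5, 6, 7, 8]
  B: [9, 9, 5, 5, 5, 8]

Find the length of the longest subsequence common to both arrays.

Let dp[i][j] be the LCS length of the first i values of A and the first j values of B. dp[i][j] = dp[i-1][j-1]+1 when the i-th and j-th values match, else max(dp[i-1][j], dp[i][j-1]).
    ·  9  9  5  5  5  8
 ·  0  0  0  0  0  0  0
 5  0  0  0  1  1  1  1
 5  0  0  0  1  2  2  2
 6  0  0  0  1  2  2  2
 7  0  0  0  1  2  2  2
 8  0  0  0  1  2  2  3
dp[5][6] = 3. One LCS (by backtracking along matches): 5, 5, 8.

3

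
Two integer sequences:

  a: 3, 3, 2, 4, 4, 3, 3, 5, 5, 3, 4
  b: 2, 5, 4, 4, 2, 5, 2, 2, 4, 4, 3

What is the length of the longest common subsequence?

Pick 2 (a #3, b #1), then 4 (a #4, b #3), then 4 (a #5, b #4), then 5 (a #8, b #6), then 3 (a #10, b #11); all 5 values appear in both, in order. Since dp[11][11] = 5, nothing longer is possible.

5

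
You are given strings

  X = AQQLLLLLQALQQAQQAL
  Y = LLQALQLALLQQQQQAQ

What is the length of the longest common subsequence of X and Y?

Taking A (X #1, Y #4), then Q (X #3, Y #6), then L (X #4, Y #7), then L (X #7, Y #9), then L (X #8, Y #10), then Q (X #9, Y #11), then Q (X #12, Y #12), then Q (X #13, Y #13), then Q (X #15, Y #14), then Q (X #16, Y #15), then A (X #17, Y #16) gives a common subsequence of length 11. Since dp[18][17] = 11, nothing longer is possible.

11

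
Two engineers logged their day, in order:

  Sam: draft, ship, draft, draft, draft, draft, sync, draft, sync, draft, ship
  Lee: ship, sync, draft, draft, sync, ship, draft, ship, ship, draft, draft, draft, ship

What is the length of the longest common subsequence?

8

One common subsequence of length 8: ship at Sam[2]=Lee[1], then draft at Sam[3]=Lee[3], then draft at Sam[4]=Lee[4], then draft at Sam[5]=Lee[7], then draft at Sam[6]=Lee[10], then draft at Sam[8]=Lee[11], then draft at Sam[10]=Lee[12], then ship at Sam[11]=Lee[13]. Since dp[11][13] = 8, nothing longer is possible.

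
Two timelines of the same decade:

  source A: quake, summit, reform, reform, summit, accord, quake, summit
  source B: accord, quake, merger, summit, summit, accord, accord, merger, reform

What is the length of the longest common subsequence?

Match quake [1,2] → summit [2,4] → summit [5,5] → accord [6,7] — 4 events in the same relative order in both, and the DP table's final entry dp[8][9] is also 4, so no common subsequence is longer.

4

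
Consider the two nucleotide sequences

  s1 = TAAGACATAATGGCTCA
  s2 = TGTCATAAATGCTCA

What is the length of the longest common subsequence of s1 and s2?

Taking T at s1[1]=s2[1] → G at s1[4]=s2[2] → C at s1[6]=s2[4] → A at s1[7]=s2[5] → T at s1[8]=s2[6] → A at s1[9]=s2[8] → A at s1[10]=s2[9] → T at s1[11]=s2[10] → G at s1[13]=s2[11] → C at s1[14]=s2[12] → T at s1[15]=s2[13] → C at s1[16]=s2[14] → A at s1[17]=s2[15] gives a common subsequence of length 13, and the DP table's final entry dp[17][15] is also 13, so no common subsequence is longer.

13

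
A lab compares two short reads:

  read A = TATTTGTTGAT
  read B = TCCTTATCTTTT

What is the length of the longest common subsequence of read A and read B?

7

Let dp[i][j] be the LCS length of the first i bases of read A and the first j bases of read B. dp[i][j] = dp[i-1][j-1]+1 when the i-th and j-th bases match, else max(dp[i-1][j], dp[i][j-1]).
    ·  T  C  C  T  T  A  T  C  T  T  T  T
 ·  0  0  0  0  0  0  0  0  0  0  0  0  0
 T  0  1  1  1  1  1  1  1  1  1  1  1  1
 A  0  1  1  1  1  1  2  2  2  2  2  2  2
 T  0  1  1  1  2  2  2  3  3  3  3  3  3
 T  0  1  1  1  2  3  3  3  3  4  4  4  4
 T  0  1  1  1  2  3  3  4  4  4  5  5  5
 G  0  1  1  1  2  3  3  4  4  4  5  5  5
 T  0  1  1  1  2  3  3  4  4  5  5  6  6
 T  0  1  1  1  2  3  3  4  4  5  6  6  7
 G  0  1  1  1  2  3  3  4  4  5  6  6  7
 A  0  1  1  1  2  3  4  4  4  5  6  6  7
 T  0  1  1  1  2  3  4  5  5  5  6  7  7
dp[11][12] = 7. One LCS (by backtracking along matches): TATTTTT.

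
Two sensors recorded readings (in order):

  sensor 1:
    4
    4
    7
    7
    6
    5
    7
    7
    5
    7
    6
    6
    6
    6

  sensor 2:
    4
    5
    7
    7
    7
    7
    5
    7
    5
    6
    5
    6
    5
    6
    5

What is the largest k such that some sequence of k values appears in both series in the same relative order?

10

Pick 4 (sensor 1 #1, sensor 2 #1), 7 (sensor 1 #3, sensor 2 #3), 7 (sensor 1 #4, sensor 2 #4), 7 (sensor 1 #7, sensor 2 #5), 7 (sensor 1 #8, sensor 2 #6), 5 (sensor 1 #9, sensor 2 #7), 7 (sensor 1 #10, sensor 2 #8), 6 (sensor 1 #11, sensor 2 #10), 6 (sensor 1 #12, sensor 2 #12), 6 (sensor 1 #13, sensor 2 #14); all 10 values appear in both, in order. The LCS DP gives dp[14][15] = 10, so this is optimal.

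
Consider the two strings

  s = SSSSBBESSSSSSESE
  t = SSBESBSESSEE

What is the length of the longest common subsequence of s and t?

Taking S (s #3, t #1); then S (s #4, t #2); then B (s #6, t #3); then E (s #7, t #4); then S (s #8, t #5); then S (s #9, t #7); then S (s #12, t #9); then S (s #13, t #10); then E (s #14, t #11); then E (s #16, t #12) gives a common subsequence of length 10. The LCS DP gives dp[16][12] = 10, so this is optimal.

10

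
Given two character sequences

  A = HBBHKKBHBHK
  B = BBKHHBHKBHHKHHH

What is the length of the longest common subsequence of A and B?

8

One common subsequence of length 8: H at A[1]=B[5], B at A[3]=B[6], H at A[4]=B[7], K at A[6]=B[8], B at A[7]=B[9], H at A[8]=B[10], H at A[10]=B[11], K at A[11]=B[12]. The LCS DP gives dp[11][15] = 8, so this is optimal.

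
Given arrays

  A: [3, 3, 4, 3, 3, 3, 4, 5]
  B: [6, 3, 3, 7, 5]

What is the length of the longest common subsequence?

3

Pick 3 at A[1]=B[2], then 3 at A[2]=B[3], then 5 at A[8]=B[5]; all 3 values appear in both, in order. dp[8][5] = 3 confirms this is the maximum.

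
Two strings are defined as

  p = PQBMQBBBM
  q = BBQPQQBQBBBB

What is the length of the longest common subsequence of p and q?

7

Let dp[i][j] be the LCS length of the first i characters of p and the first j characters of q. dp[i][j] = dp[i-1][j-1]+1 when the i-th and j-th characters match, else max(dp[i-1][j], dp[i][j-1]).
    ·  B  B  Q  P  Q  Q  B  Q  B  B  B  B
 ·  0  0  0  0  0  0  0  0  0  0  0  0  0
 P  0  0  0  0  1  1  1  1  1  1  1  1  1
 Q  0  0  0  1  1  2  2  2  2  2  2  2  2
 B  0  1  1  1  1  2  2  3  3  3  3  3  3
 M  0  1  1  1  1  2  2  3  3  3  3  3  3
 Q  0  1  1  2  2  2  3  3  4  4  4  4  4
 B  0  1  2  2  2  2  3  4  4  5  5  5  5
 B  0  1  2  2  2  2  3  4  4  5  6  6  6
 B  0  1  2  2  2  2  3  4  4  5  6  7  7
 M  0  1  2  2  2  2  3  4  4  5  6  7  7
dp[9][12] = 7. One LCS (by backtracking along matches): PQBQBBB.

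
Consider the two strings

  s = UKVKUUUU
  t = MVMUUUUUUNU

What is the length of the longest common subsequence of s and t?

5

Match U at s[1]=t[6], then U at s[5]=t[7], then U at s[6]=t[8], then U at s[7]=t[9], then U at s[8]=t[11] — 5 characters in the same relative order in both, and the DP table's final entry dp[8][11] is also 5, so no common subsequence is longer.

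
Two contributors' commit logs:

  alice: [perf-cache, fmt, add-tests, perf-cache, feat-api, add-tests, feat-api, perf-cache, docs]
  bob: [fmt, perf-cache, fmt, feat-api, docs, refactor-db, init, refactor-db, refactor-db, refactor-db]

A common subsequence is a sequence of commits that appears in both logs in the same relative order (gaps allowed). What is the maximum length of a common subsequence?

Match perf-cache (alice #1, bob #2); then fmt (alice #2, bob #3); then feat-api (alice #7, bob #4); then docs (alice #9, bob #5) — 4 commits in the same relative order in both. Since dp[9][10] = 4, nothing longer is possible.

4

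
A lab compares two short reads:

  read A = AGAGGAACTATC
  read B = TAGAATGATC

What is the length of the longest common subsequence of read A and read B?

Let dp[i][j] be the LCS length of the first i bases of read A and the first j bases of read B. dp[i][j] = dp[i-1][j-1]+1 when the i-th and j-th bases match, else max(dp[i-1][j], dp[i][j-1]).
    ·  T  A  G  A  A  T  G  A  T  C
 ·  0  0  0  0  0  0  0  0  0  0  0
 A  0  0  1  1  1  1  1  1  1  1  1
 G  0  0  1  2  2  2  2  2  2  2  2
 A  0  0  1  2  3  3  3  3  3  3  3
 G  0  0  1  2  3  3  3  4  4  4  4
 G  0  0  1  2  3  3  3  4  4  4  4
 A  0  0  1  2  3  4  4  4  5  5  5
 A  0  0  1  2  3  4  4  4  5  5  5
 C  0  0  1  2  3  4  4  4  5  5  6
 T  0  1  1  2  3  4  5  5  5  6  6
 A  0  1  2  2  3  4  5  5  6  6  6
 T  0  1  2  2  3  4  5  5  6  7  7
 C  0  1  2  2  3  4  5  5  6  7  8
dp[12][10] = 8. One LCS (by backtracking along matches): AGAATATC.

8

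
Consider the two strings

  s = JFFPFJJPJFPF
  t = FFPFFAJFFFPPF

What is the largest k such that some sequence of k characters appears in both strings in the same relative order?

Taking F at s[2]=t[1]; then F at s[3]=t[2]; then P at s[4]=t[3]; then F at s[5]=t[5]; then J at s[6]=t[7]; then P at s[8]=t[11]; then P at s[11]=t[12]; then F at s[12]=t[13] gives a common subsequence of length 8. Since dp[12][13] = 8, nothing longer is possible.

8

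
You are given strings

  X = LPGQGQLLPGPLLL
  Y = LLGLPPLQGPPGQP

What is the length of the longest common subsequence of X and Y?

Match L at X[1]=Y[4], then P at X[2]=Y[6], then Q at X[4]=Y[8], then G at X[5]=Y[9], then P at X[9]=Y[11], then G at X[10]=Y[12], then P at X[11]=Y[14] — 7 characters in the same relative order in both. dp[14][14] = 7 confirms this is the maximum.

7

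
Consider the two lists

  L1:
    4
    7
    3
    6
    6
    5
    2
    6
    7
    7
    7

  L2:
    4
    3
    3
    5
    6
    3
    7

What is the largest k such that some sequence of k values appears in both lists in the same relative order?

Let dp[i][j] be the LCS length of the first i values of L1 and the first j values of L2. dp[i][j] = dp[i-1][j-1]+1 when the i-th and j-th values match, else max(dp[i-1][j], dp[i][j-1]).
    ·  4  3  3  5  6  3  7
 ·  0  0  0  0  0  0  0  0
 4  0  1  1  1  1  1  1  1
 7  0  1  1  1  1  1  1  2
 3  0  1  2  2  2  2  2  2
 6  0  1  2  2  2  3  3  3
 6  0  1  2  2  2  3  3  3
 5  0  1  2  2  3  3  3  3
 2  0  1  2  2  3  3  3  3
 6  0  1  2  2  3  4  4  4
 7  0  1  2  2  3  4  4  5
 7  0  1  2  2  3  4  4  5
 7  0  1  2  2  3  4  4  5
dp[11][7] = 5. One LCS (by backtracking along matches): 4, 3, 5, 6, 7.

5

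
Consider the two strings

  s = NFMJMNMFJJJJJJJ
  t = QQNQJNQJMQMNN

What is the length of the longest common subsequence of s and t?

One common subsequence of length 4: N (s #1, t #6), M (s #3, t #9), M (s #5, t #11), N (s #6, t #13). dp[15][13] = 4 confirms this is the maximum.

4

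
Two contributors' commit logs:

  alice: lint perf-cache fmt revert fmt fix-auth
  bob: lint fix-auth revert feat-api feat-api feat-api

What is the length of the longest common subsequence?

2

Match lint at alice[1]=bob[1], then revert at alice[4]=bob[3] — 2 commits in the same relative order in both. dp[6][6] = 2 confirms this is the maximum.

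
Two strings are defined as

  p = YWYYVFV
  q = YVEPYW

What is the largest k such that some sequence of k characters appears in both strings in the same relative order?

Match Y [1,5], then W [2,6] — 2 characters in the same relative order in both. Since dp[7][6] = 2, nothing longer is possible.

2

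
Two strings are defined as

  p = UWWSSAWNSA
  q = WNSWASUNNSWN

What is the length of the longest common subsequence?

6

Let dp[i][j] be the LCS length of the first i characters of p and the first j characters of q. dp[i][j] = dp[i-1][j-1]+1 when the i-th and j-th characters match, else max(dp[i-1][j], dp[i][j-1]).
    ·  W  N  S  W  A  S  U  N  N  S  W  N
 ·  0  0  0  0  0  0  0  0  0  0  0  0  0
 U  0  0  0  0  0  0  0  1  1  1  1  1  1
 W  0  1  1  1  1  1  1  1  1  1  1  2  2
 W  0  1  1  1  2  2  2  2  2  2  2  2  2
 S  0  1  1  2  2  2  3  3  3  3  3  3  3
 S  0  1  1  2  2  2  3  3  3  3  4  4  4
 A  0  1  1  2  2  3  3  3  3  3  4  4  4
 W  0  1  1  2  3  3  3  3  3  3  4  5  5
 N  0  1  2  2  3  3  3  3  4  4  4  5  6
 S  0  1  2  3  3  3  4  4  4  4  5  5  6
 A  0  1  2  3  3  4  4  4  4  4  5  5  6
dp[10][12] = 6. One LCS (by backtracking along matches): WWSSWN.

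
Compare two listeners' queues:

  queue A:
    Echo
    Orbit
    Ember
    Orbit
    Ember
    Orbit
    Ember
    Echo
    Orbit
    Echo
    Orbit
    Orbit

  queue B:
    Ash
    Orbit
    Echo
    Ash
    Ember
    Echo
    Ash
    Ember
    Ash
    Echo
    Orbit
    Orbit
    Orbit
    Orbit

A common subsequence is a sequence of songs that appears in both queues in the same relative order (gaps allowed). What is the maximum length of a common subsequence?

7

Match Echo [1,3]; then Ember [3,5]; then Ember [5,8]; then Orbit [6,11]; then Orbit [9,12]; then Orbit [11,13]; then Orbit [12,14] — 7 songs in the same relative order in both. The LCS DP gives dp[12][14] = 7, so this is optimal.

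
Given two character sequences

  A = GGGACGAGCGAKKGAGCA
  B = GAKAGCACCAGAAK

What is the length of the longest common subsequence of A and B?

9

Taking G [1,1], then G [2,5], then A [4,7], then C [5,8], then C [9,9], then A [11,10], then G [14,11], then A [15,12], then A [18,13] gives a common subsequence of length 9. dp[18][14] = 9 confirms this is the maximum.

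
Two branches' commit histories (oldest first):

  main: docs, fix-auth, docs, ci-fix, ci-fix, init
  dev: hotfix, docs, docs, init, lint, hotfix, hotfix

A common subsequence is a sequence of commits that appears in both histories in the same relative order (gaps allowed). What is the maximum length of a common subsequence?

One common subsequence of length 3: docs [1,2], then docs [3,3], then init [6,4]. The LCS DP gives dp[6][7] = 3, so this is optimal.

3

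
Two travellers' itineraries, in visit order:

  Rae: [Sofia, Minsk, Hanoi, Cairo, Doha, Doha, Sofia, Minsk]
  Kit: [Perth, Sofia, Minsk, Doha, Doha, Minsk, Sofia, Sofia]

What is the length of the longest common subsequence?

Taking Sofia (Rae #1, Kit #2), then Minsk (Rae #2, Kit #3), then Doha (Rae #5, Kit #4), then Doha (Rae #6, Kit #5), then Sofia (Rae #7, Kit #8) gives a common subsequence of length 5. The LCS DP gives dp[8][8] = 5, so this is optimal.

5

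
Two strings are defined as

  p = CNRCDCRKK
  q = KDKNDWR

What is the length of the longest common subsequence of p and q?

3

Match N at p[2]=q[4], D at p[5]=q[5], R at p[7]=q[7] — 3 characters in the same relative order in both. dp[9][7] = 3 confirms this is the maximum.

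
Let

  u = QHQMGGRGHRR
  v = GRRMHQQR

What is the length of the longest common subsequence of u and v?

4

Taking G (u #5, v #1), then R (u #7, v #3), then H (u #9, v #5), then R (u #11, v #8) gives a common subsequence of length 4. dp[11][8] = 4 confirms this is the maximum.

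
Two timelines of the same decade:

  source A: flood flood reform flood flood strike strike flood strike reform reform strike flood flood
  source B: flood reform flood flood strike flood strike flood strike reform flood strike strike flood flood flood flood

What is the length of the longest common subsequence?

Match flood at source A[2]=source B[1]; then reform at source A[3]=source B[2]; then flood at source A[4]=source B[3]; then flood at source A[5]=source B[4]; then strike at source A[6]=source B[5]; then strike at source A[7]=source B[7]; then flood at source A[8]=source B[8]; then strike at source A[9]=source B[9]; then reform at source A[10]=source B[10]; then strike at source A[12]=source B[13]; then flood at source A[13]=source B[16]; then flood at source A[14]=source B[17] — 12 events in the same relative order in both. Since dp[14][17] = 12, nothing longer is possible.

12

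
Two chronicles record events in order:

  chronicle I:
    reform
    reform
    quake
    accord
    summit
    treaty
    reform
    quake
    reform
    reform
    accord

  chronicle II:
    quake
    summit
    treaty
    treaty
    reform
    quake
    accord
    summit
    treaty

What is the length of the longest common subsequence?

Match quake (chronicle I #3, chronicle II #1), then summit (chronicle I #5, chronicle II #2), then treaty (chronicle I #6, chronicle II #4), then reform (chronicle I #7, chronicle II #5), then quake (chronicle I #8, chronicle II #6), then accord (chronicle I #11, chronicle II #7) — 6 events in the same relative order in both. Since dp[11][9] = 6, nothing longer is possible.

6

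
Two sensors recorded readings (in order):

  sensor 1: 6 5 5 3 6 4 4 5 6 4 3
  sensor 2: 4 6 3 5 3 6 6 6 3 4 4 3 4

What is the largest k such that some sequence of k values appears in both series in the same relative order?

Taking 6 at sensor 1[1]=sensor 2[2], 5 at sensor 1[3]=sensor 2[4], 3 at sensor 1[4]=sensor 2[5], 6 at sensor 1[5]=sensor 2[8], 4 at sensor 1[6]=sensor 2[10], 4 at sensor 1[7]=sensor 2[11], 4 at sensor 1[10]=sensor 2[13] gives a common subsequence of length 7. dp[11][13] = 7 confirms this is the maximum.

7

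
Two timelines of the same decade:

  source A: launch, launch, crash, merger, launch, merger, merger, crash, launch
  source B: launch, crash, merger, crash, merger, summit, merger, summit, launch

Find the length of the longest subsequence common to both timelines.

6

Taking launch [2,1], then crash [3,2], then merger [4,3], then merger [6,5], then merger [7,7], then launch [9,9] gives a common subsequence of length 6. The LCS DP gives dp[9][9] = 6, so this is optimal.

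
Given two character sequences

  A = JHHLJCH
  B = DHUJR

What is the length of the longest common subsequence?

2

Let dp[i][j] be the LCS length of the first i characters of A and the first j characters of B. dp[i][j] = dp[i-1][j-1]+1 when the i-th and j-th characters match, else max(dp[i-1][j], dp[i][j-1]).
    ·  D  H  U  J  R
 ·  0  0  0  0  0  0
 J  0  0  0  0  1  1
 H  0  0  1  1  1  1
 H  0  0  1  1  1  1
 L  0  0  1  1  1  1
 J  0  0  1  1  2  2
 C  0  0  1  1  2  2
 H  0  0  1  1  2  2
dp[7][5] = 2. One LCS (by backtracking along matches): HJ.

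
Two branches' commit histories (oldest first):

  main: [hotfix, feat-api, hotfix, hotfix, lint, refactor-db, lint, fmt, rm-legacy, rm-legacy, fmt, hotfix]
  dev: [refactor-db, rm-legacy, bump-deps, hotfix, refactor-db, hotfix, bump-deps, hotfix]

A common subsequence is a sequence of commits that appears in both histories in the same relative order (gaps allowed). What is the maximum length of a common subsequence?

3

Taking hotfix at main[1]=dev[4] → hotfix at main[3]=dev[6] → hotfix at main[12]=dev[8] gives a common subsequence of length 3. The LCS DP gives dp[12][8] = 3, so this is optimal.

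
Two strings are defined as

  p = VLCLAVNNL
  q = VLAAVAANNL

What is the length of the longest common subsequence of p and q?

Pick V (p #1, q #1); then L (p #2, q #2); then A (p #5, q #4); then V (p #6, q #5); then N (p #7, q #8); then N (p #8, q #9); then L (p #9, q #10); all 7 characters appear in both, in order. Since dp[9][10] = 7, nothing longer is possible.

7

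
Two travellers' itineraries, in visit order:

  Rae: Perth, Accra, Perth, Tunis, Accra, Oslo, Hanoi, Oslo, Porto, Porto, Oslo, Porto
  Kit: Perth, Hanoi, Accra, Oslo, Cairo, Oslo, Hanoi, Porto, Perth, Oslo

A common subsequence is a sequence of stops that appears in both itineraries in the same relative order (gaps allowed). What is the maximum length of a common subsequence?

6

One common subsequence of length 6: Perth [1,1], Accra [2,3], Oslo [6,6], Hanoi [7,7], Porto [9,8], Oslo [11,10]. dp[12][10] = 6 confirms this is the maximum.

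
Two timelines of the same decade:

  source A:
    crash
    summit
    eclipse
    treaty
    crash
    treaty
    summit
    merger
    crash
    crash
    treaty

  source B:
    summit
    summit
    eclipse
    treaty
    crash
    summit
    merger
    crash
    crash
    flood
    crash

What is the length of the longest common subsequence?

8

Match summit at source A[2]=source B[2], eclipse at source A[3]=source B[3], treaty at source A[4]=source B[4], crash at source A[5]=source B[5], summit at source A[7]=source B[6], merger at source A[8]=source B[7], crash at source A[9]=source B[9], crash at source A[10]=source B[11] — 8 events in the same relative order in both. dp[11][11] = 8 confirms this is the maximum.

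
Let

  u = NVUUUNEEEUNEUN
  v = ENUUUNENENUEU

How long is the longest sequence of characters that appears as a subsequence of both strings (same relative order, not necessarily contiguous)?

One common subsequence of length 10: N (u #1, v #2); then U (u #3, v #3); then U (u #4, v #4); then U (u #5, v #5); then N (u #6, v #6); then E (u #7, v #7); then E (u #8, v #9); then U (u #10, v #11); then E (u #12, v #12); then U (u #13, v #13), and the DP table's final entry dp[14][13] is also 10, so no common subsequence is longer.

10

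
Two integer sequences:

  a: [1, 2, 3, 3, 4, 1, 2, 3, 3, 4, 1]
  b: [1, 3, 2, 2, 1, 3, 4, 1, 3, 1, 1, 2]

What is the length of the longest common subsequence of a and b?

Pick 1 at a[1]=b[1]; then 2 at a[2]=b[4]; then 3 at a[4]=b[6]; then 4 at a[5]=b[7]; then 1 at a[6]=b[8]; then 3 at a[8]=b[9]; then 1 at a[11]=b[11]; all 7 values appear in both, in order. dp[11][12] = 7 confirms this is the maximum.

7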